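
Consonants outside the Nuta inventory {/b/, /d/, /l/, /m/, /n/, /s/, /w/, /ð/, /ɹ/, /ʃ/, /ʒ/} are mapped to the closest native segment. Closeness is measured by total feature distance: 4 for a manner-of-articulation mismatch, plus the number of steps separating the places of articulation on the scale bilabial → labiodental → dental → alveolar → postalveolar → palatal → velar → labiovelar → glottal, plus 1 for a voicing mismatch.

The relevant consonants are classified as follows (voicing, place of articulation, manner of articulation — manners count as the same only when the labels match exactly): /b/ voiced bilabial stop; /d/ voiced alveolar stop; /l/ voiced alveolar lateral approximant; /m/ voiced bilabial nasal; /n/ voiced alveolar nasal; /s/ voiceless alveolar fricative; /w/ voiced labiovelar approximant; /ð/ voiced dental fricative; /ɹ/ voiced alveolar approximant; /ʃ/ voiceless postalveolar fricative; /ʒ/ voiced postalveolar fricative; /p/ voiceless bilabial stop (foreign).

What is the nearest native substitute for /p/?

b

/b/ is closest: same manner (stop), place distance 0 (bilabial→bilabial), voicing differs (+1); total 1. Next closest is /d/ at distance 4.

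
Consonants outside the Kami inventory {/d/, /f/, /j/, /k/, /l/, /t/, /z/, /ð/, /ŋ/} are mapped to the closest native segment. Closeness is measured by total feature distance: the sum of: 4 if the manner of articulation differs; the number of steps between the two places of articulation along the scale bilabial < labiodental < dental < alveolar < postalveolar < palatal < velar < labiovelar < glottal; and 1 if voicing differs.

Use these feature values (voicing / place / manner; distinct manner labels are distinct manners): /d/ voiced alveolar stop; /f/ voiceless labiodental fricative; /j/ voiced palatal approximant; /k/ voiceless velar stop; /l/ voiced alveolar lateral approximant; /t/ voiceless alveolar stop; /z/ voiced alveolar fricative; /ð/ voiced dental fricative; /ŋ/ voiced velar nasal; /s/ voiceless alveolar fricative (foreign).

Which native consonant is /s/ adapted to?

z

/z/ is closest: same manner (fricative), place distance 0 (alveolar→alveolar), voicing differs (+1); total 1. Next closest is /f/ at distance 2.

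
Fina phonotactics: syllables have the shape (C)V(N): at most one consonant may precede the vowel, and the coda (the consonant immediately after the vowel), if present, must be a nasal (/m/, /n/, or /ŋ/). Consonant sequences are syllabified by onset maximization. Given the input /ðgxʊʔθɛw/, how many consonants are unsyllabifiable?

The consonants /ð/, /g/, /ʔ/, /w/ cannot be parsed into a legal (C)V(N) syllable (only a nasal (/m/, /n/, or /ŋ/) is licensed in coda position; onsets are limited to one consonant).

4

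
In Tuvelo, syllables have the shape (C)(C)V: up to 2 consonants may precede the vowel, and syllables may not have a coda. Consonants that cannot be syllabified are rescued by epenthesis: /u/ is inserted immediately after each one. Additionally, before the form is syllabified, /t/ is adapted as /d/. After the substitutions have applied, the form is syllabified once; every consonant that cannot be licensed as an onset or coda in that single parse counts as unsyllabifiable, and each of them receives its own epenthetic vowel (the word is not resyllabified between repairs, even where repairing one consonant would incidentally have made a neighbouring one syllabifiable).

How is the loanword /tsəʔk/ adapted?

dsəʔuku

Substitution: /t/ → /d/, giving /dsəʔk/.
Under (C)(C)V, the unsyllabifiable consonants are /ʔ/, /k/ (no codas are permitted; onsets may contain at most 2 consonants).
Each unlicensed consonant becomes the onset of a new syllable: /ʔ/ → /ʔu/, /k/ → /ku/.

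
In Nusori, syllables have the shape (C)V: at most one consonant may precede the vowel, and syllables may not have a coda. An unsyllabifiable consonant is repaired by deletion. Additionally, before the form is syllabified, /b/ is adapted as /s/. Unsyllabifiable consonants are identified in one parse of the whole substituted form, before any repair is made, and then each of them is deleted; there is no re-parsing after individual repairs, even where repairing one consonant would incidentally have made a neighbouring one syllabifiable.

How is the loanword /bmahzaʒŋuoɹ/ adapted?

Substitution: /b/ → /s/, giving /smahzaʒŋuoɹ/.
The consonants /s/, /h/, /ʒ/, /ɹ/ cannot be parsed into a legal (C)V syllable (no codas are permitted; onsets are limited to one consonant).
Each unlicensed consonant is deleted: /s/, /h/, /ʒ/, /ɹ/.

mazaŋuo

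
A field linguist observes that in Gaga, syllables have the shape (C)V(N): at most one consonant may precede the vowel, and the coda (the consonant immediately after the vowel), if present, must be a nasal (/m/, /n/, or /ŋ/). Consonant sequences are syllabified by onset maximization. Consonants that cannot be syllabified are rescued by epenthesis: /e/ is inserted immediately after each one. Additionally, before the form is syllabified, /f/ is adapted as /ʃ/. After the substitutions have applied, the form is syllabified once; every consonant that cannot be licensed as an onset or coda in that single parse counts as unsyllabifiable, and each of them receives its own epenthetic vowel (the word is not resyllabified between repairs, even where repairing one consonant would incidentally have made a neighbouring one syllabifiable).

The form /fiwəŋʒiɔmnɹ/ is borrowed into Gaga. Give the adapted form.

ʃiwəŋʒiɔmneɹe

Substitution: /f/ → /ʃ/, giving /ʃiwəŋʒiɔmnɹ/.
Under (C)V(N), the unsyllabifiable consonants are /n/, /ɹ/ (only a nasal (/m/, /n/, or /ŋ/) is licensed in coda position; onsets are limited to one consonant).
Each unlicensed consonant becomes the onset of a new syllable: /n/ → /ne/, /ɹ/ → /ɹe/.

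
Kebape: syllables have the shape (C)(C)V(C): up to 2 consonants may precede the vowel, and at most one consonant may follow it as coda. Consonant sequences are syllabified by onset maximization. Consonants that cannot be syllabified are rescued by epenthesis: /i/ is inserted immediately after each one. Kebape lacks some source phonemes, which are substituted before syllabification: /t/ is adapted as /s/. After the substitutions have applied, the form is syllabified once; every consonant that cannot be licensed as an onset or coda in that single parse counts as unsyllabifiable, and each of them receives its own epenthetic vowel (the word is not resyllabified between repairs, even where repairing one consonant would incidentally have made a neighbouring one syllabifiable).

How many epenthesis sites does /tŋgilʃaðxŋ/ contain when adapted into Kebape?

After substitution the input is /sŋgilʃaðxŋ/.
The unsyllabifiable consonants are /s/, /x/, /ŋ/; each receives one epenthetic vowel.

3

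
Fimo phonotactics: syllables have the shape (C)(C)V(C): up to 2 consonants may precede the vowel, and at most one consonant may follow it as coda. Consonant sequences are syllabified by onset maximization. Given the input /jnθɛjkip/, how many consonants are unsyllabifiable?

1

The consonants /j/ cannot be parsed into a legal (C)(C)V(C) syllable (at most one coda consonant is licensed; onsets may contain at most 2 consonants).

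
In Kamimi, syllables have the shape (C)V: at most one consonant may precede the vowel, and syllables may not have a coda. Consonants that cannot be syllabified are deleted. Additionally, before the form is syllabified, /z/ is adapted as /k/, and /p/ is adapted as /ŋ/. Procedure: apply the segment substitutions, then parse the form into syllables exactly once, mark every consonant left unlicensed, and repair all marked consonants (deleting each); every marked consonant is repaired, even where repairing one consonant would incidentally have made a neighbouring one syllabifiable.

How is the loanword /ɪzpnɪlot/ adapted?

Substitution: /z/ → /k/, /p/ → /ŋ/, giving /ɪkŋnɪlot/.
Syllabifying with onset maximization leaves /k/, /ŋ/, /t/ stranded (no codas are permitted; onsets are limited to one consonant).
Each unlicensed consonant is deleted: /k/, /ŋ/, /t/.

ɪnɪlo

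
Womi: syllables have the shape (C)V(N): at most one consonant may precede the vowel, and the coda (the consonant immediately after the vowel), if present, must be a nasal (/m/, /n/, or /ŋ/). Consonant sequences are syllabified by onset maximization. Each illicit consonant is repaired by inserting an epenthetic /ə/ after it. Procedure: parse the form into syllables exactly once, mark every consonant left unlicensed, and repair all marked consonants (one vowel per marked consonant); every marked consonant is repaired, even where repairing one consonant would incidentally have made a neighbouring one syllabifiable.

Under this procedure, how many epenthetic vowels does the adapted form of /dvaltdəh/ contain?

4

The unsyllabifiable consonants are /d/, /l/, /t/, /h/; each receives one epenthetic vowel.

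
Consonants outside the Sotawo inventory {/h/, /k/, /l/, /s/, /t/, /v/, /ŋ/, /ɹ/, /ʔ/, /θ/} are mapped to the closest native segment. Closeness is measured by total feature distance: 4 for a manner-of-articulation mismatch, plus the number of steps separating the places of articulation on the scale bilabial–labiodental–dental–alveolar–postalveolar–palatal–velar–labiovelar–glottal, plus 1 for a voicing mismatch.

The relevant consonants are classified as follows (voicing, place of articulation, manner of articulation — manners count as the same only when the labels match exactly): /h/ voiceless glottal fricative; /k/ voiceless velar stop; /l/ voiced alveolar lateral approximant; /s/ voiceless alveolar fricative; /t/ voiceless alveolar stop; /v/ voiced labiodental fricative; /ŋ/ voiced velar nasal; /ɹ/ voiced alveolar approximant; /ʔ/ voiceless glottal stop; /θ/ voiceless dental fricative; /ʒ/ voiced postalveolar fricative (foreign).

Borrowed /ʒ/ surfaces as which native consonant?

/s/ is closest: same manner (fricative), place distance 1 (postalveolar→alveolar), voicing differs (+1); total 2. Next closest is /v/ at distance 3.

s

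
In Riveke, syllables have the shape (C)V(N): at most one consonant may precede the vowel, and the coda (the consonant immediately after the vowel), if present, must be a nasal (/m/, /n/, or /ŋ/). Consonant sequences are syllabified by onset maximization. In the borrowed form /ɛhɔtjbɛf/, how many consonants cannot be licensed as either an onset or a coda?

3

Under (C)V(N), the unsyllabifiable consonants are /t/, /j/, /f/ (only a nasal (/m/, /n/, or /ŋ/) is licensed in coda position; onsets are limited to one consonant).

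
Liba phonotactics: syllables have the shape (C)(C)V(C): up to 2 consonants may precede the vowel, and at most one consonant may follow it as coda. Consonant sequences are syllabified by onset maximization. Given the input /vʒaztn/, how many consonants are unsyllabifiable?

Under (C)(C)V(C), the unsyllabifiable consonants are /t/, /n/ (at most one coda consonant is licensed; onsets may contain at most 2 consonants).

2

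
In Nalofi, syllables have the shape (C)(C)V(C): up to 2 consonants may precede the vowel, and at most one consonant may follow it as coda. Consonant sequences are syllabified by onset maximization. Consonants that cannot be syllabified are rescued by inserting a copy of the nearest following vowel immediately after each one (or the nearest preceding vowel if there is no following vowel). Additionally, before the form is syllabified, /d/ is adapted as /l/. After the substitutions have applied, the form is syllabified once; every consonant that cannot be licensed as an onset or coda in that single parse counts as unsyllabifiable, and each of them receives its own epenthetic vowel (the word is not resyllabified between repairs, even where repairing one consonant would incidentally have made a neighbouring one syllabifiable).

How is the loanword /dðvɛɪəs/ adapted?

Substitution: /d/ → /l/, giving /lðvɛɪəs/.
Syllabifying with onset maximization leaves /l/ stranded (at most one coda consonant is licensed; onsets may contain at most 2 consonants).
Each unlicensed consonant becomes the onset of a new syllable: /l/ → /lɛ/.

lɛðvɛɪəs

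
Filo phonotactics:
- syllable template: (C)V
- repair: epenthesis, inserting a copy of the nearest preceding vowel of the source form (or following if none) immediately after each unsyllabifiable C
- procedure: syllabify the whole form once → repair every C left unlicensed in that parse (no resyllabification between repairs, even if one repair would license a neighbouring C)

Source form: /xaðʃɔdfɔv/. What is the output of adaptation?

xaðaʃɔdɔfɔvɔ

Under (C)V, the unsyllabifiable consonants are /ð/, /d/, /v/ (no codas are permitted; onsets are limited to one consonant).
Epenthesis after each stranded consonant: /ð/ → /ða/, /d/ → /dɔ/, /v/ → /vɔ/.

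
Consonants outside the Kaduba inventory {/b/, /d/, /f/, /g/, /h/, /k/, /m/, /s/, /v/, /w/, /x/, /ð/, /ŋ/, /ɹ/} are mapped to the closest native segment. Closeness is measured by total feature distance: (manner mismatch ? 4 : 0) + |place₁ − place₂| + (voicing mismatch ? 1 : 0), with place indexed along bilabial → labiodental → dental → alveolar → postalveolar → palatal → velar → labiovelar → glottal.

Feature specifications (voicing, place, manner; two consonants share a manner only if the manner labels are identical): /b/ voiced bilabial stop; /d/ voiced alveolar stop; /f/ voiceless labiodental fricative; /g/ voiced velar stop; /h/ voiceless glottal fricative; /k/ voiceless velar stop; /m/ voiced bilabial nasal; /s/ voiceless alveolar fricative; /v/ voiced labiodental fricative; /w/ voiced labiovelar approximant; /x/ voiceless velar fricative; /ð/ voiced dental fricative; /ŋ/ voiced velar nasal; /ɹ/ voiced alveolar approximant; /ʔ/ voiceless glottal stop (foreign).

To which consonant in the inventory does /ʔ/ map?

k

/k/ is closest: same manner (stop), place distance 2 (glottal→velar), same voicing; total 2. Next closest is /g/ at distance 3.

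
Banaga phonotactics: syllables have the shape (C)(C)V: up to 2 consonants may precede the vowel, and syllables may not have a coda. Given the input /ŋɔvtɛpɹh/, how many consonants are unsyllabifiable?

3

Syllabifying with onset maximization leaves /p/, /ɹ/, /h/ stranded (no codas are permitted; onsets may contain at most 2 consonants).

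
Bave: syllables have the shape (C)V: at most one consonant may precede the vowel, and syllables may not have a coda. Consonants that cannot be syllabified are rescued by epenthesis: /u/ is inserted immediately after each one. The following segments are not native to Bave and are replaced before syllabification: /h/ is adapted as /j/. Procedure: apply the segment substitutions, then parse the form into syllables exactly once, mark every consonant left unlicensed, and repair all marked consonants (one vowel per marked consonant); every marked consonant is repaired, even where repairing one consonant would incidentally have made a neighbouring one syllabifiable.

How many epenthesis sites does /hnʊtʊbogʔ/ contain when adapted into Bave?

After substitution the input is /jnʊtʊbogʔ/.
The unsyllabifiable consonants are /j/, /g/, /ʔ/; each receives one epenthetic vowel.

3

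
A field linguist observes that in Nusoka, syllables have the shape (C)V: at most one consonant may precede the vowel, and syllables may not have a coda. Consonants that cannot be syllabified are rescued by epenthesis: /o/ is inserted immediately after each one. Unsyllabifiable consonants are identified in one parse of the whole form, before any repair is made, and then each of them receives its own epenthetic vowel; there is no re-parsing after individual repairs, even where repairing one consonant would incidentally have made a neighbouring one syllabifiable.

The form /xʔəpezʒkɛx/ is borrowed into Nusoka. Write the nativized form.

xoʔəpezoʒokɛxo

The consonants /x/, /z/, /ʒ/, /x/ cannot be parsed into a legal (C)V syllable (no codas are permitted; onsets are limited to one consonant).
Each unlicensed consonant becomes the onset of a new syllable: /x/ → /xo/, /z/ → /zo/, /ʒ/ → /ʒo/, /x/ → /xo/.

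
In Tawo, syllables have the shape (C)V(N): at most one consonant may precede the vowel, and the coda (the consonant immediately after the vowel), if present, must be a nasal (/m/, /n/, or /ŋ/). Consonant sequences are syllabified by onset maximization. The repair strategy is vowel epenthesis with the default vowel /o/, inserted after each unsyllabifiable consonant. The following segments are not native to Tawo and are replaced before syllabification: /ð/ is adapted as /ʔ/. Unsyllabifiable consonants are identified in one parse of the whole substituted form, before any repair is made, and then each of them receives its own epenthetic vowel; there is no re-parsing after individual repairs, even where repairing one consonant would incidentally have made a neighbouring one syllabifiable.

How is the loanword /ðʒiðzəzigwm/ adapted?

ʔoʒiʔozəzigowomo

Substitution: /ð/ → /ʔ/, giving /ʔʒiʔzəzigwm/.
Syllabifying with onset maximization leaves /ʔ/, /ʔ/, /g/, /w/, /m/ stranded (only a nasal (/m/, /n/, or /ŋ/) is licensed in coda position; onsets are limited to one consonant).
Each unlicensed consonant becomes the onset of a new syllable: /ʔ/ → /ʔo/, /ʔ/ → /ʔo/, /g/ → /go/, /w/ → /wo/, /m/ → /mo/.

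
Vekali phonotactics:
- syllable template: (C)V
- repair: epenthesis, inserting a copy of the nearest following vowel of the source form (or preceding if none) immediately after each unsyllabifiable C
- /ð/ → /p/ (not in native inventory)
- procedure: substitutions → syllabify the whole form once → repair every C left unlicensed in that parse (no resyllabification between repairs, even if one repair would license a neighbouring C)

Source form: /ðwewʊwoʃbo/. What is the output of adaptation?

pewewʊwoʃobo

Substitution: /ð/ → /p/, giving /pwewʊwoʃbo/.
Syllabifying with onset maximization leaves /p/, /ʃ/ stranded (no codas are permitted; onsets are limited to one consonant).
Epenthesis after each stranded consonant: /p/ → /pe/, /ʃ/ → /ʃo/.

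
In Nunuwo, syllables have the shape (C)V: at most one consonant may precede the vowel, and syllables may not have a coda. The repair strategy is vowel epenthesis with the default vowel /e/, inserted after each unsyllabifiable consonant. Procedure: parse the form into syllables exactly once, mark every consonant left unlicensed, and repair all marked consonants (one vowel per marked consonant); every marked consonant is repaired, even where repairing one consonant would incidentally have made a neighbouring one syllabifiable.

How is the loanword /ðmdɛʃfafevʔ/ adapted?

ðemedɛʃefafeveʔe

Syllabifying with onset maximization leaves /ð/, /m/, /ʃ/, /v/, /ʔ/ stranded (no codas are permitted; onsets are limited to one consonant).
Each unlicensed consonant becomes the onset of a new syllable: /ð/ → /ðe/, /m/ → /me/, /ʃ/ → /ʃe/, /v/ → /ve/, /ʔ/ → /ʔe/.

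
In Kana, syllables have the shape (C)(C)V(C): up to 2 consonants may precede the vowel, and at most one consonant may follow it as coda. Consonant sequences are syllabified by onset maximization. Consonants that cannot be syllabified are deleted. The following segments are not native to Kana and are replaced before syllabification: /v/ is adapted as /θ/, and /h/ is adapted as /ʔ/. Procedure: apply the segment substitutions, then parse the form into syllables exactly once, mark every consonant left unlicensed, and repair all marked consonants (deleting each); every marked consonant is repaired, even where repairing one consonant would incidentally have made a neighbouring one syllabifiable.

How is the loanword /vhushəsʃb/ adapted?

Substitution: /v/ → /θ/, /h/ → /ʔ/, giving /θʔusʔəsʃb/.
The consonants /ʃ/, /b/ cannot be parsed into a legal (C)(C)V(C) syllable (at most one coda consonant is licensed; onsets may contain at most 2 consonants).
Deleting the stranded consonants removes /ʃ/, /b/.

θʔusʔəs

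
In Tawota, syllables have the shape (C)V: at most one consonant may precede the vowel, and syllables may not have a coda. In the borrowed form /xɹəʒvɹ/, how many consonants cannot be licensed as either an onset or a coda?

The consonants /x/, /ʒ/, /v/, /ɹ/ cannot be parsed into a legal (C)V syllable (no codas are permitted; onsets are limited to one consonant).

4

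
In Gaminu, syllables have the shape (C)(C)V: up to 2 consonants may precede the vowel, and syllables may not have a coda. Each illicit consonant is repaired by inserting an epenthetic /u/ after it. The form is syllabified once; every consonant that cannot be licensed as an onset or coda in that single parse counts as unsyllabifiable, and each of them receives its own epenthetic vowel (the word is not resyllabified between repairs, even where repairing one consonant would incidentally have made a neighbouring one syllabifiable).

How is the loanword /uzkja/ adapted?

uzukja

The consonants /z/ cannot be parsed into a legal (C)(C)V syllable (no codas are permitted; onsets may contain at most 2 consonants).
Inserting the epenthetic vowel yields /z/ → /zu/.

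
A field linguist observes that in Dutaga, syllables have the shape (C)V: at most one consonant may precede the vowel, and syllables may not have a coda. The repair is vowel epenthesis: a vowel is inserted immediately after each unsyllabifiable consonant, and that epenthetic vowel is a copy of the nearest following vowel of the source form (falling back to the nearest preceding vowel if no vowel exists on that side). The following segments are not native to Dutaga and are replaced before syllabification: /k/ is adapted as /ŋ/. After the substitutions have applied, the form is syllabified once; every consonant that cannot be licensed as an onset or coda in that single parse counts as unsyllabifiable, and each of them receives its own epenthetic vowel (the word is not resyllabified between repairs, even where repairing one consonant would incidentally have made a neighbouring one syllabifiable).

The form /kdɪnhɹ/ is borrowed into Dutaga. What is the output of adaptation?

ŋɪdɪnɪhɪɹɪ

Substitution: /k/ → /ŋ/, giving /ŋdɪnhɹ/.
The consonants /ŋ/, /n/, /h/, /ɹ/ cannot be parsed into a legal (C)V syllable (no codas are permitted; onsets are limited to one consonant).
Epenthesis after each stranded consonant: /ŋ/ → /ŋɪ/, /n/ → /nɪ/, /h/ → /hɪ/, /ɹ/ → /ɹɪ/.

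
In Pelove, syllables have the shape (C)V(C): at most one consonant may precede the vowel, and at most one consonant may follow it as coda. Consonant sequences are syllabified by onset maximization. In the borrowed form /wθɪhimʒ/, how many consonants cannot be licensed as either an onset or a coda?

Under (C)V(C), the unsyllabifiable consonants are /w/, /ʒ/ (at most one coda consonant is licensed; onsets are limited to one consonant).

2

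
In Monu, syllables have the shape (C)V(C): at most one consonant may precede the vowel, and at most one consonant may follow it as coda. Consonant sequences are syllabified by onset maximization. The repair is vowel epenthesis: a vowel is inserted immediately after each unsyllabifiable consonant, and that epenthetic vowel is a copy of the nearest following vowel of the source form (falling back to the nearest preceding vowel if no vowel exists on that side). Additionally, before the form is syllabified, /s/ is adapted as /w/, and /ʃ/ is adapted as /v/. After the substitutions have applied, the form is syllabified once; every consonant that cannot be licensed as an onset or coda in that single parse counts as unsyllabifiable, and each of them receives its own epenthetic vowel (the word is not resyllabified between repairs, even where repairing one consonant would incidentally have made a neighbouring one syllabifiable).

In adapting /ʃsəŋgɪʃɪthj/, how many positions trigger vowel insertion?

3

After substitution the input is /vwəŋgɪvɪthj/.
The unsyllabifiable consonants are /v/, /h/, /j/; each receives one epenthetic vowel.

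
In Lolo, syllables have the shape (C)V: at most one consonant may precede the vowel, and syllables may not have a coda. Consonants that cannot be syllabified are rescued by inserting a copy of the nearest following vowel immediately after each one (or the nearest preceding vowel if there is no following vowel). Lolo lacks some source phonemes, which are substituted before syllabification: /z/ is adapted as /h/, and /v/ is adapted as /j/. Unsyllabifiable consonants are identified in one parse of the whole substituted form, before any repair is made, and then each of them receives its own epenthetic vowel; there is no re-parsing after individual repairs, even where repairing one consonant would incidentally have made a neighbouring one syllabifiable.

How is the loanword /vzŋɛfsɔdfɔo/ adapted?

Substitution: /v/ → /j/, /z/ → /h/, giving /jhŋɛfsɔdfɔo/.
Syllabifying with onset maximization leaves /j/, /h/, /f/, /d/ stranded (no codas are permitted; onsets are limited to one consonant).
Each unlicensed consonant becomes the onset of a new syllable: /j/ → /jɛ/, /h/ → /hɛ/, /f/ → /fɔ/, /d/ → /dɔ/.

jɛhɛŋɛfɔsɔdɔfɔo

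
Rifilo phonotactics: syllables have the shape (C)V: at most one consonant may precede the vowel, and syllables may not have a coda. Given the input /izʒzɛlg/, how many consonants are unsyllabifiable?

4

Syllabifying with onset maximization leaves /z/, /ʒ/, /l/, /g/ stranded (no codas are permitted; onsets are limited to one consonant).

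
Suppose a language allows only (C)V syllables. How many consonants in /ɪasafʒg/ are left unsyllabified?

3

The consonants /f/, /ʒ/, /g/ cannot be parsed into a legal (C)V syllable (no codas are permitted; onsets are limited to one consonant).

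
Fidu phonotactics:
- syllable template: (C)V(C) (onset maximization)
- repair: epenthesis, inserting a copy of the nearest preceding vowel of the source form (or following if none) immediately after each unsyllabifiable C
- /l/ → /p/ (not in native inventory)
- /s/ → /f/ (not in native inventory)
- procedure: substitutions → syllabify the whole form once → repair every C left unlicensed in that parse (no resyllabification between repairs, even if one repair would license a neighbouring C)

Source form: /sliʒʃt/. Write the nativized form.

fipiʒʃiti

Substitution: /s/ → /f/, /l/ → /p/, giving /fpiʒʃt/.
Syllabifying with onset maximization leaves /f/, /ʃ/, /t/ stranded (at most one coda consonant is licensed; onsets are limited to one consonant).
Epenthesis after each stranded consonant: /f/ → /fi/, /ʃ/ → /ʃi/, /t/ → /ti/.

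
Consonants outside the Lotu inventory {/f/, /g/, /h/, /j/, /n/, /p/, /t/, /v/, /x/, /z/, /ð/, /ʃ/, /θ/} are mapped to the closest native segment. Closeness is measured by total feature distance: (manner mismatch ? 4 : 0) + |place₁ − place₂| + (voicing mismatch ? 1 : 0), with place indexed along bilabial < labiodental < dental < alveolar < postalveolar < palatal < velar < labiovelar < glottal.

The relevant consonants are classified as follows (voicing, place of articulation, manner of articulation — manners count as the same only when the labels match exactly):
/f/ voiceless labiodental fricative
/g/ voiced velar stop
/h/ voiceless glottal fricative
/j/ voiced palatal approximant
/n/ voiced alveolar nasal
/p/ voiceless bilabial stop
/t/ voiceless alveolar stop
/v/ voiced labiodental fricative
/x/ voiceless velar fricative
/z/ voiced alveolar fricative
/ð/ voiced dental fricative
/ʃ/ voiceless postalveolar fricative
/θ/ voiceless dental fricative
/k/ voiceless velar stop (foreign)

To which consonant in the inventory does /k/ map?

/g/ is closest: same manner (stop), place distance 0 (velar→velar), voicing differs (+1); total 1. Next closest is /t/ at distance 3.

g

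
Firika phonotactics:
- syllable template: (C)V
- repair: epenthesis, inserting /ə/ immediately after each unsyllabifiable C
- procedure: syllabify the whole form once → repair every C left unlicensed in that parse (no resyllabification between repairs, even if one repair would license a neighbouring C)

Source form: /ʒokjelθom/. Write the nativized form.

ʒokəjeləθomə

Under (C)V, the unsyllabifiable consonants are /k/, /l/, /m/ (no codas are permitted; onsets are limited to one consonant).
Epenthesis after each stranded consonant: /k/ → /kə/, /l/ → /lə/, /m/ → /mə/.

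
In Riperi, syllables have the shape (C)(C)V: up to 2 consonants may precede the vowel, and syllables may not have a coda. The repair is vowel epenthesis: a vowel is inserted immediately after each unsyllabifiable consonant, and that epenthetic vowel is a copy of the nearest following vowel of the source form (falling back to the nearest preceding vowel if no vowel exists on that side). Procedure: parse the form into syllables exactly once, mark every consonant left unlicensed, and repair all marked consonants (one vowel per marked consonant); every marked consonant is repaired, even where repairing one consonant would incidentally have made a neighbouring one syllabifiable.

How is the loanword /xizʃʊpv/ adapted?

Syllabifying with onset maximization leaves /p/, /v/ stranded (no codas are permitted; onsets may contain at most 2 consonants).
Epenthesis after each stranded consonant: /p/ → /pʊ/, /v/ → /vʊ/.

xizʃʊpʊvʊ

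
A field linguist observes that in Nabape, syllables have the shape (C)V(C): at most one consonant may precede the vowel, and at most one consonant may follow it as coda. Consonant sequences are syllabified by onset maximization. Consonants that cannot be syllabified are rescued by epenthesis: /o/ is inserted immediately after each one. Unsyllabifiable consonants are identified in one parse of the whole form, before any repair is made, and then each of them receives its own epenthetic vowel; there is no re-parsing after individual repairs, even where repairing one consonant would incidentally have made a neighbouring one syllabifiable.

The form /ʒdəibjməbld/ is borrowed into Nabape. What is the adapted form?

ʒodəibjoməblodo

Syllabifying with onset maximization leaves /ʒ/, /j/, /l/, /d/ stranded (at most one coda consonant is licensed; onsets are limited to one consonant).
Each unlicensed consonant becomes the onset of a new syllable: /ʒ/ → /ʒo/, /j/ → /jo/, /l/ → /lo/, /d/ → /do/.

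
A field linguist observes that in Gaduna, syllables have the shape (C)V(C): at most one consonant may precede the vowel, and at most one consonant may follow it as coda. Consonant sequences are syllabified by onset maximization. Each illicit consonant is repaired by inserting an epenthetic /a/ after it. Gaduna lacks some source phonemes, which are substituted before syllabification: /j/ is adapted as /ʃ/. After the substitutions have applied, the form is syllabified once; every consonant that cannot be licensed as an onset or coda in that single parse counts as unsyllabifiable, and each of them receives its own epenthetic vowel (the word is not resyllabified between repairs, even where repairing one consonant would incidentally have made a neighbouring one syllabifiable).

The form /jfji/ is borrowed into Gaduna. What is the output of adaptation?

Substitution: /j/ → /ʃ/, giving /ʃfʃi/.
Under (C)V(C), the unsyllabifiable consonants are /ʃ/, /f/ (at most one coda consonant is licensed; onsets are limited to one consonant).
Inserting the epenthetic vowel yields /ʃ/ → /ʃa/, /f/ → /fa/.

ʃafaʃi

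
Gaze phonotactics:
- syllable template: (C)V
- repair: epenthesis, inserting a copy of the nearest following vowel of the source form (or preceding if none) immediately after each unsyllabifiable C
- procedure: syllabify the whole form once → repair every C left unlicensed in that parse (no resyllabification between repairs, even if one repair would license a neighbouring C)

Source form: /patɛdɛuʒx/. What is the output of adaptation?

patɛdɛuʒuxu

The consonants /ʒ/, /x/ cannot be parsed into a legal (C)V syllable (no codas are permitted; onsets are limited to one consonant).
Inserting the epenthetic vowel yields /ʒ/ → /ʒu/, /x/ → /xu/.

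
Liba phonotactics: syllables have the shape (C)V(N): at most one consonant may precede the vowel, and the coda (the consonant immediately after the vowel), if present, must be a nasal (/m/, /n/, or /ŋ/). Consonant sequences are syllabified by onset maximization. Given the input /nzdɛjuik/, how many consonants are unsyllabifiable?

Under (C)V(N), the unsyllabifiable consonants are /n/, /z/, /k/ (only a nasal (/m/, /n/, or /ŋ/) is licensed in coda position; onsets are limited to one consonant).

3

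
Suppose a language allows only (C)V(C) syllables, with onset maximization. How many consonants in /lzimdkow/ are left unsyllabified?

2

The consonants /l/, /d/ cannot be parsed into a legal (C)V(C) syllable (at most one coda consonant is licensed; onsets are limited to one consonant).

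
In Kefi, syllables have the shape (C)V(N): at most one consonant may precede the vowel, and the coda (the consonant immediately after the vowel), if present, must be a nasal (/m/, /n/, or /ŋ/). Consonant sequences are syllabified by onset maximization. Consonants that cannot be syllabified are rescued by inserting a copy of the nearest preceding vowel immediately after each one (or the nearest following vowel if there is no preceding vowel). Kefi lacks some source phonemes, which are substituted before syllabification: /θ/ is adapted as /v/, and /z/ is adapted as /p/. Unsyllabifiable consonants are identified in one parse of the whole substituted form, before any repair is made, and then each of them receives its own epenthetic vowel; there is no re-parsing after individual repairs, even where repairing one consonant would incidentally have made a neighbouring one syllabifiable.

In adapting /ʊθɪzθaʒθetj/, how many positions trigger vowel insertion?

4

After substitution the input is /ʊvɪpvaʒvetj/.
The unsyllabifiable consonants are /p/, /ʒ/, /t/, /j/; each receives one epenthetic vowel.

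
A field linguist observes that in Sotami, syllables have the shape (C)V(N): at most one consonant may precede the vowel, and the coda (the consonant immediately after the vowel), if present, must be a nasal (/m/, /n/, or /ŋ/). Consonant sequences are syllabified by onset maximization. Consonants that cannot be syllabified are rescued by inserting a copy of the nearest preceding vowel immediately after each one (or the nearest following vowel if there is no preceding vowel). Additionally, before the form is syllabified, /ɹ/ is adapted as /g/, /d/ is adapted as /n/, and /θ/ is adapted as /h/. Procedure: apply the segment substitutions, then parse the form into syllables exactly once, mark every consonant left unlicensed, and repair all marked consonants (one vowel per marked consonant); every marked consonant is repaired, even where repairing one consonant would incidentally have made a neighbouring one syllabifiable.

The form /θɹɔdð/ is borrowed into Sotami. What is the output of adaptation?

Substitution: /θ/ → /h/, /ɹ/ → /g/, /d/ → /n/, giving /hgɔnð/.
Syllabifying with onset maximization leaves /h/, /ð/ stranded (only a nasal (/m/, /n/, or /ŋ/) is licensed in coda position; onsets are limited to one consonant).
Epenthesis after each stranded consonant: /h/ → /hɔ/, /ð/ → /ðɔ/.

hɔgɔnðɔ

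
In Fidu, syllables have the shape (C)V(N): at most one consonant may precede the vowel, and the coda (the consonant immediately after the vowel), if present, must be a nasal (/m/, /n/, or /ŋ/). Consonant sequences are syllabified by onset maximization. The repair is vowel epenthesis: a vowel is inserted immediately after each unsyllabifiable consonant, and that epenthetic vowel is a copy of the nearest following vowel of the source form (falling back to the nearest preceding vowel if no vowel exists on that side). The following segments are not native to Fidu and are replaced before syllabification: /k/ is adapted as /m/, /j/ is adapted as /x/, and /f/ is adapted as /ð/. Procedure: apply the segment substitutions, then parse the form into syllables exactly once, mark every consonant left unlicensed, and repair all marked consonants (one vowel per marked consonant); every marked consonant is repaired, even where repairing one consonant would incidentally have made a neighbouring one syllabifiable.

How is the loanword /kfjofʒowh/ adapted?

moðoxoðoʒowoho

Substitution: /k/ → /m/, /f/ → /ð/, /j/ → /x/, giving /mðxoðʒowh/.
Syllabifying with onset maximization leaves /m/, /ð/, /ð/, /w/, /h/ stranded (only a nasal (/m/, /n/, or /ŋ/) is licensed in coda position; onsets are limited to one consonant).
Epenthesis after each stranded consonant: /m/ → /mo/, /ð/ → /ðo/, /ð/ → /ðo/, /w/ → /wo/, /h/ → /ho/.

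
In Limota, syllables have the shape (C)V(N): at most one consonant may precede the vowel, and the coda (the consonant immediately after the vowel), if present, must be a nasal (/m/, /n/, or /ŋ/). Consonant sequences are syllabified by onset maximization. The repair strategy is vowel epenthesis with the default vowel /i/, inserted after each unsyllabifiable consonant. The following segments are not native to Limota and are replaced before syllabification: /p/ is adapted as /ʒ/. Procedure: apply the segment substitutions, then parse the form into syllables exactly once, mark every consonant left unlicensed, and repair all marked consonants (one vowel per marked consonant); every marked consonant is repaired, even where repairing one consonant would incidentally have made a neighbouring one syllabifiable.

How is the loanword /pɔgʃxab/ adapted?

Substitution: /p/ → /ʒ/, giving /ʒɔgʃxab/.
The consonants /g/, /ʃ/, /b/ cannot be parsed into a legal (C)V(N) syllable (only a nasal (/m/, /n/, or /ŋ/) is licensed in coda position; onsets are limited to one consonant).
Inserting the epenthetic vowel yields /g/ → /gi/, /ʃ/ → /ʃi/, /b/ → /bi/.

ʒɔgiʃixabi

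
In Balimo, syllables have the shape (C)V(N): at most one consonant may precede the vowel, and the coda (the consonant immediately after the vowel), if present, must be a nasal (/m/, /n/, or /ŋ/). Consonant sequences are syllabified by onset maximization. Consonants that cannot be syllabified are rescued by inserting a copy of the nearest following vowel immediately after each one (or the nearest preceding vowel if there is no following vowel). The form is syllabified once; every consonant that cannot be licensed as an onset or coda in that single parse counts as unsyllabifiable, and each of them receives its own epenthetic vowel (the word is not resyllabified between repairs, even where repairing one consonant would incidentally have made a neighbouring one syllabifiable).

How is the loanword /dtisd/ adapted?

Under (C)V(N), the unsyllabifiable consonants are /d/, /s/, /d/ (only a nasal (/m/, /n/, or /ŋ/) is licensed in coda position; onsets are limited to one consonant).
Epenthesis after each stranded consonant: /d/ → /di/, /s/ → /si/, /d/ → /di/.

ditisidi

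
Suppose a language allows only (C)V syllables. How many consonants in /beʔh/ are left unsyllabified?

Under (C)V, the unsyllabifiable consonants are /ʔ/, /h/ (no codas are permitted; onsets are limited to one consonant).

2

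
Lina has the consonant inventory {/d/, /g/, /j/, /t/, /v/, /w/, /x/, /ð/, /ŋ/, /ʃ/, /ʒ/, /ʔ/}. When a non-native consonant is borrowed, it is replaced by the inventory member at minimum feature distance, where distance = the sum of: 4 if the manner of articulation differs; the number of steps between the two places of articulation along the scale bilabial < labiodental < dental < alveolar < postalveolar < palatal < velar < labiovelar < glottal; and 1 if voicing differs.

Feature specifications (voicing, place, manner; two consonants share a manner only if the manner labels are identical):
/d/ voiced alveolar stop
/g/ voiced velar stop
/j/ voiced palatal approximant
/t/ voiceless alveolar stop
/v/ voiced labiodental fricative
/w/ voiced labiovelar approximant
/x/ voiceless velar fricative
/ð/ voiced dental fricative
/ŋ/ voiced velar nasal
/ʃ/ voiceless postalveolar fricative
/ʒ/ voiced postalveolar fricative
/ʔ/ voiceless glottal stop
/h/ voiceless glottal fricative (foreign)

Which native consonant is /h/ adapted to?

/x/ is closest: same manner (fricative), place distance 2 (glottal→velar), same voicing; total 2. Next closest is /ʃ/ at distance 4.

x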